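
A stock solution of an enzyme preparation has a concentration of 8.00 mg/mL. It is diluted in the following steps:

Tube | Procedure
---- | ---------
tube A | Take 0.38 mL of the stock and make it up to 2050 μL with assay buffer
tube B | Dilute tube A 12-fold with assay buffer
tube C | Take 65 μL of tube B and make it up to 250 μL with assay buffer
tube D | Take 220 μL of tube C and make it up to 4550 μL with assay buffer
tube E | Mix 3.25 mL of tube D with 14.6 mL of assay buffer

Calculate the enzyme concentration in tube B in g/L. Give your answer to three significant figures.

Step 1: 0.38 mL brought to 2050 μL → factor 2.05/0.38 = 5.3947
Step 2: 12-fold → factor 12
Dilution factor through tube B = 5.3947 × 12 = 64.737
[tube B] = 8.00 mg/mL / 64.737 = 0.1236 mg/mL = 0.124 g/L

0.124 g/L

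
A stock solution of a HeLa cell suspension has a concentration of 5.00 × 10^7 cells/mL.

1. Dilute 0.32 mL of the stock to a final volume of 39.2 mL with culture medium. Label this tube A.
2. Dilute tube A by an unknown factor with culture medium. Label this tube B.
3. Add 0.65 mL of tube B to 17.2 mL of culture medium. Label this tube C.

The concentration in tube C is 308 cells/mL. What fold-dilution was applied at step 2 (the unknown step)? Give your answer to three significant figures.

Step 1: 0.32 mL brought to 39.2 mL → factor 39.2/0.32 = 122.5
Step 2: unknown factor x
Step 3: 0.65 mL + 17.2 mL = 17.85 mL total → factor 17.85/0.65 = 27.462
Product of known-step factors = 3364
Overall factor = 5.00 × 10^7 cells/mL / (308 cells/mL) = 1.6234 × 10^5
x = 1.6234 × 10^5 / 3364 = 48.3

48.3-fold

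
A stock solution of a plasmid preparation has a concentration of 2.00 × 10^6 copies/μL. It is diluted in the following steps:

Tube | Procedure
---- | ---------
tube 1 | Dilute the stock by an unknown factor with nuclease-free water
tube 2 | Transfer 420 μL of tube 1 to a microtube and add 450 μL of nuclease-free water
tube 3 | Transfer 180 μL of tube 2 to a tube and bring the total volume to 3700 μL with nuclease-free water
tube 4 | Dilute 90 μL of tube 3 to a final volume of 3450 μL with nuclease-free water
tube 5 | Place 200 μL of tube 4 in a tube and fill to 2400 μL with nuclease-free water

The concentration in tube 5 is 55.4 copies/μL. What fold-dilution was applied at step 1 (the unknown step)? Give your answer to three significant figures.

Step 1: unknown factor x
Step 2: 420 μL + 450 μL = 870 μL total → factor 870/420 = 2.0714
Step 3: 180 μL brought to 3700 μL → factor 3700/180 = 20.556
Step 4: 90 μL brought to 3450 μL → factor 3450/90 = 38.333
Step 5: 200 μL brought to 2400 μL → factor 2400/200 = 12
Product of known-step factors = 19587
Overall factor = 2.00 × 10^6 copies/μL / (55.4 copies/μL) = 36101
x = 36101 / 19587 = 1.84

1.84-fold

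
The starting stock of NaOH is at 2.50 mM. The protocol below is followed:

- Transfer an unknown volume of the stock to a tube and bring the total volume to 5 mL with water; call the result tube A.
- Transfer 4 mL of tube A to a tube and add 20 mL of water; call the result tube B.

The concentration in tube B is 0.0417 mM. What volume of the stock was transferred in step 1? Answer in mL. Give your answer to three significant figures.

Step 1: v brought to 5 mL → factor = 5 mL/v
Step 2: 4 mL + 20 mL = 24 mL total → factor 24/4 = 6
Product of known-step factors = 6
Overall factor = 2.50 mM / (0.0417 mM) = 59.952
Step-1 factor = 59.952 / 6 = 9.992
v = 5 mL / 9.992 = 0.500 mL

0.500 mL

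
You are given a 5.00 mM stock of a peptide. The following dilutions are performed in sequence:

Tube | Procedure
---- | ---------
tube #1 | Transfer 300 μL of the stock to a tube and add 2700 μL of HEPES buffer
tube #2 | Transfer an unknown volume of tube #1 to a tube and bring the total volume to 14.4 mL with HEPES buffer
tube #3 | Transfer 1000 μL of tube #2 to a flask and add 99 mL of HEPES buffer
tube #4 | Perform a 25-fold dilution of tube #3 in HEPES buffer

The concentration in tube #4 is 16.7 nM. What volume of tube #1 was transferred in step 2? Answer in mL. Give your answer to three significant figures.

Step 1: 300 μL + 2700 μL = 3000 μL total → factor 3000/300 = 10
Step 2: v brought to 14.4 mL → factor = 14.4 mL/v
Step 3: 1000 μL + 99 mL = 1 × 10^5 μL total → factor 1 × 10^5/1000 = 100
Step 4: 25-fold → factor 25
Product of known-step factors = 25000
Overall factor = 5.00 mM / (16.7 nM) = 2.994 × 10^5
Step-2 factor = 2.994 × 10^5 / 25000 = 11.976
v = 14.4 mL / 11.976 = 1.20 mL

1.20 mL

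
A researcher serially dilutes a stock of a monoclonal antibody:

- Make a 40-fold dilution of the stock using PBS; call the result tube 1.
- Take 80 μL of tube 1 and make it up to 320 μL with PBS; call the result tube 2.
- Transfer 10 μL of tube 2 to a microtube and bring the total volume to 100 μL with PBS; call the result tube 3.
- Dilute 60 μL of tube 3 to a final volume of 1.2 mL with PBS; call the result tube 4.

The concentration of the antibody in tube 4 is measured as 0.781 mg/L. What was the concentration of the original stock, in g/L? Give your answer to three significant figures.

Step 1: 40-fold → factor 40
Step 2: 80 μL brought to 320 μL → factor 320/80 = 4
Step 3: 10 μL brought to 100 μL → factor 100/10 = 10
Step 4: 60 μL brought to 1.2 mL → factor 1200/60 = 20
Overall dilution factor = 40 × 4 × 10 × 20 = 32000
Stock = 0.781 mg/L × 32000 = 2.499 × 10^4 mg/L = 25.0 g/L

25.0 g/L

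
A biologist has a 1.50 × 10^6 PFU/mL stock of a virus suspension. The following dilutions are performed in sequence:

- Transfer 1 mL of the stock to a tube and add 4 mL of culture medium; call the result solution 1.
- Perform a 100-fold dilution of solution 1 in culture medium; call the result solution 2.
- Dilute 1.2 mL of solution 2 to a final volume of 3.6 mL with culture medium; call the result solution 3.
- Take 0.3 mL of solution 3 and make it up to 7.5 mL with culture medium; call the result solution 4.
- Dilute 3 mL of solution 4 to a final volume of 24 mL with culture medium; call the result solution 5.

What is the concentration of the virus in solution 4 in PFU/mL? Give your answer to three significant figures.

Step 1: 1 mL + 4 mL = 5 mL total → factor 5/1 = 5
Step 2: 100-fold → factor 100
Step 3: 1.2 mL brought to 3.6 mL → factor 3.6/1.2 = 3
Step 4: 0.3 mL brought to 7.5 mL → factor 7.5/0.3 = 25
Dilution factor through solution 4 = 5 × 100 × 3 × 25 = 37500
[solution 4] = 1.50 × 10^6 PFU/mL / 37500 = 40.0 PFU/mL

40.0 PFU/mL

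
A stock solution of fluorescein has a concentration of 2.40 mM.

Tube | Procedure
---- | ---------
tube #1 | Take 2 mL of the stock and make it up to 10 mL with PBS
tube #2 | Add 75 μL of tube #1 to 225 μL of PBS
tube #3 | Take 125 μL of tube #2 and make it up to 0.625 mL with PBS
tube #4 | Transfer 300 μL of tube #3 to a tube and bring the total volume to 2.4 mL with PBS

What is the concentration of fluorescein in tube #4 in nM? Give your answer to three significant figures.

3.00 × 10^3 nM

Step 1: 2 mL brought to 10 mL → factor 10/2 = 5
Step 2: 75 μL + 225 μL = 300 μL total → factor 300/75 = 4
Step 3: 125 μL brought to 0.625 mL → factor 625/125 = 5
Step 4: 300 μL brought to 2.4 mL → factor 2400/300 = 8
Overall dilution factor = 5 × 4 × 5 × 8 = 800
Final = 2.40 mM / 800 = 0.003000 mM = 3.00 × 10^3 nM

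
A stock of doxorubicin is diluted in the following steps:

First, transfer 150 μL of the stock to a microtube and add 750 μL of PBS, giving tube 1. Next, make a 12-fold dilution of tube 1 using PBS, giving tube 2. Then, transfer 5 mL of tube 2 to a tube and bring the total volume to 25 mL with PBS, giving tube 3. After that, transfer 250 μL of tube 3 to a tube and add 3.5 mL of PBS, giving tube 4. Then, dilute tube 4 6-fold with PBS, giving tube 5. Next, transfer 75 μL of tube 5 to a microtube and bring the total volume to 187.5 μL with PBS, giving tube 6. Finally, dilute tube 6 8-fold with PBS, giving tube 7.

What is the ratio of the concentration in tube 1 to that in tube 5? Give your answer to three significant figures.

5.40 × 10^3

Step 1: 150 μL + 750 μL = 900 μL total → factor 900/150 = 6
Step 2: 12-fold → factor 12
Step 3: 5 mL brought to 25 mL → factor 25/5 = 5
Step 4: 250 μL + 3.5 mL = 3750 μL total → factor 3750/250 = 15
Step 5: 6-fold → factor 6
Dilution factor to tube 1 = 6; to tube 5 = 32400
[tube 1]/[tube 5] = (factor to tube 5)/(factor to tube 1) = 32400/6 = 5.40 × 10^3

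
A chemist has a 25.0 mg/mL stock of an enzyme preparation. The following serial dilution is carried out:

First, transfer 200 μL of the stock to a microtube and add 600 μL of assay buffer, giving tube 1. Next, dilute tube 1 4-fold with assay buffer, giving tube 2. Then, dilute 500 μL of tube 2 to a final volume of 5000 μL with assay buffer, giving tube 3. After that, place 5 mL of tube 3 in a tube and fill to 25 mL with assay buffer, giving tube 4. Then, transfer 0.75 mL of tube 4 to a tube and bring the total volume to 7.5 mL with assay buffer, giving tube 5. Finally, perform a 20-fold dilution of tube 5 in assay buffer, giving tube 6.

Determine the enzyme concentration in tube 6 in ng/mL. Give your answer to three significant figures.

Step 1: 200 μL + 600 μL = 800 μL total → factor 800/200 = 4
Step 2: 4-fold → factor 4
Step 3: 500 μL brought to 5000 μL → factor 5000/500 = 10
Step 4: 5 mL brought to 25 mL → factor 25/5 = 5
Step 5: 0.75 mL brought to 7.5 mL → factor 7.5/0.75 = 10
Step 6: 20-fold → factor 20
Overall dilution factor = 4 × 4 × 10 × 5 × 10 × 20 = 1.6 × 10^5
Final = 25.0 mg/mL / 1.6 × 10^5 = 0.0001563 mg/mL = 156 ng/mL

156 ng/mL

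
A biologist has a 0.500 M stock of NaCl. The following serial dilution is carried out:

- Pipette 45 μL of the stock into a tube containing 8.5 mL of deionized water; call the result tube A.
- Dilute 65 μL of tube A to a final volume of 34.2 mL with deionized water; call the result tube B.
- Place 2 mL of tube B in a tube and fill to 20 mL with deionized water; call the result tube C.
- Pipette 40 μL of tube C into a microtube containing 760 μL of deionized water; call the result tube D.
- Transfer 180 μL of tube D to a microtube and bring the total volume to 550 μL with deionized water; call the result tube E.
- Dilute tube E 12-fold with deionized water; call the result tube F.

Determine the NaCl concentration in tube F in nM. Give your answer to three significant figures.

0.682 nM

Step 1: 45 μL + 8.5 mL = 8545 μL total → factor 8545/45 = 189.89
Step 2: 65 μL brought to 34.2 mL → factor 34200/65 = 526.15
Step 3: 2 mL brought to 20 mL → factor 20/2 = 10
Step 4: 40 μL + 760 μL = 800 μL total → factor 800/40 = 20
Step 5: 180 μL brought to 550 μL → factor 550/180 = 3.0556
Step 6: 12-fold → factor 12
Overall dilution factor = 189.89 × 526.15 × 10 × 20 × 3.0556 × 12 = 7.3268 × 10^8
Final = 0.500 M / 7.3268 × 10^8 = 6.824 × 10^-10 M = 0.682 nM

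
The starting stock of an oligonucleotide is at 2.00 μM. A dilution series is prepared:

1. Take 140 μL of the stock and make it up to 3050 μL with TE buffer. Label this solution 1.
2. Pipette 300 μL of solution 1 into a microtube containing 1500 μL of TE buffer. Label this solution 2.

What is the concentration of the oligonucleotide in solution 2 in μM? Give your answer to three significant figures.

Step 1: 140 μL brought to 3050 μL → factor 3050/140 = 21.786
Step 2: 300 μL + 1500 μL = 1800 μL total → factor 1800/300 = 6
Overall dilution factor = 21.786 × 6 = 130.71
Final = 2.00 μM / 130.71 = 0.0153 μM

0.0153 μM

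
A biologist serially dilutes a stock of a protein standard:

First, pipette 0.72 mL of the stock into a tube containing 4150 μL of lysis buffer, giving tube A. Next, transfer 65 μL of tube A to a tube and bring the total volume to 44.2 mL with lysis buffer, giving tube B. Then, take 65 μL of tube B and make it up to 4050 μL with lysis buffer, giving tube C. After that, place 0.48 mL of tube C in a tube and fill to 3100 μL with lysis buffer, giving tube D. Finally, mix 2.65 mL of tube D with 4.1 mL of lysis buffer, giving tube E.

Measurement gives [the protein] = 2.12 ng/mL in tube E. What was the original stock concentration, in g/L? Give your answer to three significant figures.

Step 1: 0.72 mL + 4150 μL = 4.87 mL total → factor 4.87/0.72 = 6.7639
Step 2: 65 μL brought to 44.2 mL → factor 44200/65 = 680
Step 3: 65 μL brought to 4050 μL → factor 4050/65 = 62.308
Step 4: 0.48 mL brought to 3100 μL → factor 3.1/0.48 = 6.4583
Step 5: 2.65 mL + 4.1 mL = 6.75 mL total → factor 6.75/2.65 = 2.5472
Overall dilution factor = 6.7639 × 680 × 62.308 × 6.4583 × 2.5472 = 4.7144 × 10^6
Stock = 2.12 ng/mL × 4.7144 × 10^6 = 9.995 × 10^6 ng/mL = 9.99 g/L

9.99 g/L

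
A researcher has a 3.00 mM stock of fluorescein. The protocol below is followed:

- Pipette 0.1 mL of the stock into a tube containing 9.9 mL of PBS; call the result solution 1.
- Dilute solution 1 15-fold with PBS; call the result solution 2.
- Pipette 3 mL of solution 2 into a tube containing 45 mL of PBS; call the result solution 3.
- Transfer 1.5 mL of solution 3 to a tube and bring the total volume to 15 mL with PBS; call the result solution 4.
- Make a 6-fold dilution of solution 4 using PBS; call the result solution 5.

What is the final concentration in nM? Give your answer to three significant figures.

Step 1: 0.1 mL + 9.9 mL = 10 mL total → factor 10/0.1 = 100
Step 2: 15-fold → factor 15
Step 3: 3 mL + 45 mL = 48 mL total → factor 48/3 = 16
Step 4: 1.5 mL brought to 15 mL → factor 15/1.5 = 10
Step 5: 6-fold → factor 6
Overall dilution factor = 100 × 15 × 16 × 10 × 6 = 1.44 × 10^6
Final = 3.00 mM / 1.44 × 10^6 = 2.083 × 10^-6 mM = 2.08 nM

2.08 nM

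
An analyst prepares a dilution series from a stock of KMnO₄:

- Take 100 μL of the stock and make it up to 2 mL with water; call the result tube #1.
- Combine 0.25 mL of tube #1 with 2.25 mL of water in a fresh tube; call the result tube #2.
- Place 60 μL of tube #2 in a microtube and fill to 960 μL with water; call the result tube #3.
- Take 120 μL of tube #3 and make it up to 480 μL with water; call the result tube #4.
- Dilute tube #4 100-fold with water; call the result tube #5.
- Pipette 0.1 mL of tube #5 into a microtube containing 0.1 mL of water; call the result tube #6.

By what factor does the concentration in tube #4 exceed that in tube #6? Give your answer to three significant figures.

200

Step 1: 100 μL brought to 2 mL → factor 2000/100 = 20
Step 2: 0.25 mL + 2.25 mL = 2.5 mL total → factor 2.5/0.25 = 10
Step 3: 60 μL brought to 960 μL → factor 960/60 = 16
Step 4: 120 μL brought to 480 μL → factor 480/120 = 4
Step 5: 100-fold → factor 100
Step 6: 0.1 mL + 0.1 mL = 0.2 mL total → factor 0.2/0.1 = 2
Dilution factor to tube #4 = 12800; to tube #6 = 2.56 × 10^6
[tube #4]/[tube #6] = (factor to tube #6)/(factor to tube #4) = 2.56 × 10^6/12800 = 200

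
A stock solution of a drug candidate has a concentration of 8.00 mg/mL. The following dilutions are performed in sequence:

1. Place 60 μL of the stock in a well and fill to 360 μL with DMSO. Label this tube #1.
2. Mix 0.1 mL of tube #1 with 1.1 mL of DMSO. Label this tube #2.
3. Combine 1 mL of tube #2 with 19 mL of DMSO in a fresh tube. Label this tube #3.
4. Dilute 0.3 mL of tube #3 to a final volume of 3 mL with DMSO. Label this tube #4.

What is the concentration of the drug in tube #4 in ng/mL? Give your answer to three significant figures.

556 ng/mL

Step 1: 60 μL brought to 360 μL → factor 360/60 = 6
Step 2: 0.1 mL + 1.1 mL = 1.2 mL total → factor 1.2/0.1 = 12
Step 3: 1 mL + 19 mL = 20 mL total → factor 20/1 = 20
Step 4: 0.3 mL brought to 3 mL → factor 3/0.3 = 10
Overall dilution factor = 6 × 12 × 20 × 10 = 14400
Final = 8.00 mg/mL / 14400 = 0.0005556 mg/mL = 556 ng/mL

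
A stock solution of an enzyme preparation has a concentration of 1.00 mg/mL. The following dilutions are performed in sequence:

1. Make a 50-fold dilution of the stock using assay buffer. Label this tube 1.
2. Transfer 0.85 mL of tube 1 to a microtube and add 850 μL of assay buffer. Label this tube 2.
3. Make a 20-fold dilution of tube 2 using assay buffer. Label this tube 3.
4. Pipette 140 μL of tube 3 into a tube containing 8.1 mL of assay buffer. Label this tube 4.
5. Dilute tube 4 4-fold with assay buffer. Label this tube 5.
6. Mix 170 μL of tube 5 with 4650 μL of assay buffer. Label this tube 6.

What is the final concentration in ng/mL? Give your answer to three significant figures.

Step 1: 50-fold → factor 50
Step 2: 0.85 mL + 850 μL = 1.7 mL total → factor 1.7/0.85 = 2
Step 3: 20-fold → factor 20
Step 4: 140 μL + 8.1 mL = 8240 μL total → factor 8240/140 = 58.857
Step 5: 4-fold → factor 4
Step 6: 170 μL + 4650 μL = 4820 μL total → factor 4820/170 = 28.353
Overall dilution factor = 50 × 2 × 20 × 58.857 × 4 × 28.353 = 1.335 × 10^7
Final = 1.00 mg/mL / 1.335 × 10^7 = 7.491 × 10^-8 mg/mL = 0.0749 ng/mL

0.0749 ng/mL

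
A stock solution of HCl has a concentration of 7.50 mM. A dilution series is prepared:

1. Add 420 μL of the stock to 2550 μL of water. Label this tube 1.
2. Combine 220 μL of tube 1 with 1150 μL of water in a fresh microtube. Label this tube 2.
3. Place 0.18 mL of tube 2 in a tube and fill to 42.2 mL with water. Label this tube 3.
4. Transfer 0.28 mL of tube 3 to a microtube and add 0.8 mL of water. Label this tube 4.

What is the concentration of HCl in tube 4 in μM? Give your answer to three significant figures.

0.188 μM

Step 1: 420 μL + 2550 μL = 2970 μL total → factor 2970/420 = 7.0714
Step 2: 220 μL + 1150 μL = 1370 μL total → factor 1370/220 = 6.2273
Step 3: 0.18 mL brought to 42.2 mL → factor 42.2/0.18 = 234.44
Step 4: 0.28 mL + 0.8 mL = 1.08 mL total → factor 1.08/0.28 = 3.8571
Dilution factor through tube 4 = 7.0714 × 6.2273 × 234.44 × 3.8571 = 39821
[tube 4] = 7.50 mM / 39821 = 0.0001883 mM = 0.188 μM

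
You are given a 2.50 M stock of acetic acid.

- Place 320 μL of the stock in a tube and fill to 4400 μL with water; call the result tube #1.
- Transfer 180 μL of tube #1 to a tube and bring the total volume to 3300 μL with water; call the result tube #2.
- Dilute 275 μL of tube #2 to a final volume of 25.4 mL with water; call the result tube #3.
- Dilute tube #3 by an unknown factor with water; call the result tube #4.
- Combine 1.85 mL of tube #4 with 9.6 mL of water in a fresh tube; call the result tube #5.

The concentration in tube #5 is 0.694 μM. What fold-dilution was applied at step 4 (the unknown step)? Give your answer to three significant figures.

25.0-fold

Step 1: 320 μL brought to 4400 μL → factor 4400/320 = 13.75
Step 2: 180 μL brought to 3300 μL → factor 3300/180 = 18.333
Step 3: 275 μL brought to 25.4 mL → factor 25400/275 = 92.364
Step 4: unknown factor x
Step 5: 1.85 mL + 9.6 mL = 11.45 mL total → factor 11.45/1.85 = 6.1892
Product of known-step factors = 1.441 × 10^5
Overall factor = 2.50 M / (0.694 μM) = 3.6023 × 10^6
x = 3.6023 × 10^6 / 1.441 × 10^5 = 25.0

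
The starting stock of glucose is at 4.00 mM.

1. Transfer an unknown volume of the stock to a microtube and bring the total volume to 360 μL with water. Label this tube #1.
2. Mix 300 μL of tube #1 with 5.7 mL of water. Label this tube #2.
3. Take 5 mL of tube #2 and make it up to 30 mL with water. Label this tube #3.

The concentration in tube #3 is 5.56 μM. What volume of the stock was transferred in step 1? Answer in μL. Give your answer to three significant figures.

60.0 μL

Step 1: v brought to 360 μL → factor = 360 μL/v
Step 2: 300 μL + 5.7 mL = 6000 μL total → factor 6000/300 = 20
Step 3: 5 mL brought to 30 mL → factor 30/5 = 6
Product of known-step factors = 120
Overall factor = 4.00 mM / (5.56 μM) = 719.42
Step-1 factor = 719.42 / 120 = 5.9952
v = 360 μL / 5.9952 = 60.0 μL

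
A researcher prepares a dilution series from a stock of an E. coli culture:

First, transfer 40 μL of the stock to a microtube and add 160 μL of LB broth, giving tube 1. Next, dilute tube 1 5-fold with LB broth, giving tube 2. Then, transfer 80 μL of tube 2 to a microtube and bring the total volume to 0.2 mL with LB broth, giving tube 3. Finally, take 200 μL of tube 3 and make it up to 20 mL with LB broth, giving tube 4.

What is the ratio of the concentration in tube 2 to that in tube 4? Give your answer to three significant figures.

250

Step 1: 40 μL + 160 μL = 200 μL total → factor 200/40 = 5
Step 2: 5-fold → factor 5
Step 3: 80 μL brought to 0.2 mL → factor 200/80 = 2.5
Step 4: 200 μL brought to 20 mL → factor 20000/200 = 100
Dilution factor to tube 2 = 25; to tube 4 = 6250
[tube 2]/[tube 4] = (factor to tube 4)/(factor to tube 2) = 6250/25 = 250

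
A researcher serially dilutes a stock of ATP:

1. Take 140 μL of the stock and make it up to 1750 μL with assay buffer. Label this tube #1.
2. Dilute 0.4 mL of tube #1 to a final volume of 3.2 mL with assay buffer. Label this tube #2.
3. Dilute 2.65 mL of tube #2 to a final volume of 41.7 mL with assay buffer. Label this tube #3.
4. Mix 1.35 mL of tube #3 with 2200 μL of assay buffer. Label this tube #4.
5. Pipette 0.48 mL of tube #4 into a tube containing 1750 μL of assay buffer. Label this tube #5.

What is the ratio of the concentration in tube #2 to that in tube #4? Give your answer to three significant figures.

41.4

Step 1: 140 μL brought to 1750 μL → factor 1750/140 = 12.5
Step 2: 0.4 mL brought to 3.2 mL → factor 3.2/0.4 = 8
Step 3: 2.65 mL brought to 41.7 mL → factor 41.7/2.65 = 15.736
Step 4: 1.35 mL + 2200 μL = 3.55 mL total → factor 3.55/1.35 = 2.6296
Dilution factor to tube #2 = 100; to tube #4 = 4137.9
[tube #2]/[tube #4] = (factor to tube #4)/(factor to tube #2) = 4137.9/100 = 41.4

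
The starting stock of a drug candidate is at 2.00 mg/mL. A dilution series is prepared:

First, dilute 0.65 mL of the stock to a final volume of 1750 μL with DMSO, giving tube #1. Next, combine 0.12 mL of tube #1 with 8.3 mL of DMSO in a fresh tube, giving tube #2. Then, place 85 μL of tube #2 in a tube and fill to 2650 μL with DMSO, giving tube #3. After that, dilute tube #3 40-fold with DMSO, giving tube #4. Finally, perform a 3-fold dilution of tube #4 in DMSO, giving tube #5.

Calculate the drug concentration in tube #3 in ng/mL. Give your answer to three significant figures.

Step 1: 0.65 mL brought to 1750 μL → factor 1.75/0.65 = 2.6923
Step 2: 0.12 mL + 8.3 mL = 8.42 mL total → factor 8.42/0.12 = 70.167
Step 3: 85 μL brought to 2650 μL → factor 2650/85 = 31.176
Dilution factor through tube #3 = 2.6923 × 70.167 × 31.176 = 5889.6
[tube #3] = 2.00 mg/mL / 5889.6 = 0.0003396 mg/mL = 340 ng/mL

340 ng/mL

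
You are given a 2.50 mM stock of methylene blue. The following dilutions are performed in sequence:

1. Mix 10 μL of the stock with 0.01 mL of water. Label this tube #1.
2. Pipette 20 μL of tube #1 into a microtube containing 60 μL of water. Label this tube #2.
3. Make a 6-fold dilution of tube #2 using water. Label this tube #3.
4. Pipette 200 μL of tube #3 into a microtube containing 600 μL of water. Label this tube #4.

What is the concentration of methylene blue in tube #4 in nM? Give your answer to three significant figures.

Step 1: 10 μL + 0.01 mL = 20 μL total → factor 20/10 = 2
Step 2: 20 μL + 60 μL = 80 μL total → factor 80/20 = 4
Step 3: 6-fold → factor 6
Step 4: 200 μL + 600 μL = 800 μL total → factor 800/200 = 4
Overall dilution factor = 2 × 4 × 6 × 4 = 192
Final = 2.50 mM / 192 = 0.01302 mM = 1.30 × 10^4 nM

1.30 × 10^4 nM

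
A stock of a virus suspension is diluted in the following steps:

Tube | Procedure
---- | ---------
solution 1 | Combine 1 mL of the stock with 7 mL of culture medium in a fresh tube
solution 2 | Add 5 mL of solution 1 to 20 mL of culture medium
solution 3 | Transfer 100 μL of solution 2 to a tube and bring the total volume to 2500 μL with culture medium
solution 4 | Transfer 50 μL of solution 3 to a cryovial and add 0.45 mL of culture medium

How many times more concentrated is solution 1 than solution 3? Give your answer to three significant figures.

Step 1: 1 mL + 7 mL = 8 mL total → factor 8/1 = 8
Step 2: 5 mL + 20 mL = 25 mL total → factor 25/5 = 5
Step 3: 100 μL brought to 2500 μL → factor 2500/100 = 25
Dilution factor to solution 1 = 8; to solution 3 = 1000
[solution 1]/[solution 3] = (factor to solution 3)/(factor to solution 1) = 1000/8 = 125

125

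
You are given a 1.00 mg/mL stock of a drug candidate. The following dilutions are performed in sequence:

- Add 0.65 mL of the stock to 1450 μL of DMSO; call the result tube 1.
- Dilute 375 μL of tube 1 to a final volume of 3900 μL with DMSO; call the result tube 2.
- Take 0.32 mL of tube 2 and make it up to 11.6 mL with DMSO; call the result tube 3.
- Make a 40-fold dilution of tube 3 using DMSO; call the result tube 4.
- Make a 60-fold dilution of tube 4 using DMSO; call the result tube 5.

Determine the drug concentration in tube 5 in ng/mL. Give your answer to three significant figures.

0.342 ng/mL

Step 1: 0.65 mL + 1450 μL = 2.1 mL total → factor 2.1/0.65 = 3.2308
Step 2: 375 μL brought to 3900 μL → factor 3900/375 = 10.4
Step 3: 0.32 mL brought to 11.6 mL → factor 11.6/0.32 = 36.25
Step 4: 40-fold → factor 40
Step 5: 60-fold → factor 60
Overall dilution factor = 3.2308 × 10.4 × 36.25 × 40 × 60 = 2.9232 × 10^6
Final = 1.00 mg/mL / 2.9232 × 10^6 = 3.421 × 10^-7 mg/mL = 0.342 ng/mL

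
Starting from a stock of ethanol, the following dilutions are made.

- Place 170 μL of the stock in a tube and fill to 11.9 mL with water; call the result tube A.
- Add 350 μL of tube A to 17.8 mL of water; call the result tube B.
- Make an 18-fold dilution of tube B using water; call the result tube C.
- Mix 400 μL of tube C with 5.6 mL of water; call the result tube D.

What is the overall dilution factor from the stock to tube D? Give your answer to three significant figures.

9.80 × 10^5

Step 1: 170 μL brought to 11.9 mL → factor 11900/170 = 70
Step 2: 350 μL + 17.8 mL = 18150 μL total → factor 18150/350 = 51.857
Step 3: 18-fold → factor 18
Step 4: 400 μL + 5.6 mL = 6000 μL total → factor 6000/400 = 15
Overall dilution factor = 70 × 51.857 × 18 × 15 = 9.801 × 10^5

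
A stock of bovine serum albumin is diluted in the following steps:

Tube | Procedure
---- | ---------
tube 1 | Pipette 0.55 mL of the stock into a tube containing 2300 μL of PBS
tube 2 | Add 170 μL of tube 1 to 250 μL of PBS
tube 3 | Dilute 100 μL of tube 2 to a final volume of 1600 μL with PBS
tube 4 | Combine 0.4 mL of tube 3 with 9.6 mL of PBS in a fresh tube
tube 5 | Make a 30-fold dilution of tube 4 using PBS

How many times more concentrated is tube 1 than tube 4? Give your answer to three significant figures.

Step 1: 0.55 mL + 2300 μL = 2.85 mL total → factor 2.85/0.55 = 5.1818
Step 2: 170 μL + 250 μL = 420 μL total → factor 420/170 = 2.4706
Step 3: 100 μL brought to 1600 μL → factor 1600/100 = 16
Step 4: 0.4 mL + 9.6 mL = 10 mL total → factor 10/0.4 = 25
Dilution factor to tube 1 = 5.1818; to tube 4 = 5120.9
[tube 1]/[tube 4] = (factor to tube 4)/(factor to tube 1) = 5120.9/5.1818 = 988

988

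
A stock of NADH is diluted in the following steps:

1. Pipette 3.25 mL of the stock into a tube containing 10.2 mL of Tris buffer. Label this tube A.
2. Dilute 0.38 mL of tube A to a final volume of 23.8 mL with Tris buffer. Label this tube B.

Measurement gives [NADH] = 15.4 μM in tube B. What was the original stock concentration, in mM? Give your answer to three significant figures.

Step 1: 3.25 mL + 10.2 mL = 13.45 mL total → factor 13.45/3.25 = 4.1385
Step 2: 0.38 mL brought to 23.8 mL → factor 23.8/0.38 = 62.632
Overall dilution factor = 4.1385 × 62.632 = 259.2
Stock = 15.4 μM × 259.2 = 3992 μM = 3.99 mM

3.99 mM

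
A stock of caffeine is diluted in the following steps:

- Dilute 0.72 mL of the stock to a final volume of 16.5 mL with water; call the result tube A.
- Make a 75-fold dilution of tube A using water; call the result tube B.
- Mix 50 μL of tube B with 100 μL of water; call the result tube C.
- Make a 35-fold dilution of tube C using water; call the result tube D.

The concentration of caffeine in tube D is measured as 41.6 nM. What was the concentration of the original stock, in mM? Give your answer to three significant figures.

Step 1: 0.72 mL brought to 16.5 mL → factor 16.5/0.72 = 22.917
Step 2: 75-fold → factor 75
Step 3: 50 μL + 100 μL = 150 μL total → factor 150/50 = 3
Step 4: 35-fold → factor 35
Overall dilution factor = 22.917 × 75 × 3 × 35 = 1.8047 × 10^5
Stock = 41.6 nM × 1.8047 × 10^5 = 7.508 × 10^6 nM = 7.51 mM

7.51 mM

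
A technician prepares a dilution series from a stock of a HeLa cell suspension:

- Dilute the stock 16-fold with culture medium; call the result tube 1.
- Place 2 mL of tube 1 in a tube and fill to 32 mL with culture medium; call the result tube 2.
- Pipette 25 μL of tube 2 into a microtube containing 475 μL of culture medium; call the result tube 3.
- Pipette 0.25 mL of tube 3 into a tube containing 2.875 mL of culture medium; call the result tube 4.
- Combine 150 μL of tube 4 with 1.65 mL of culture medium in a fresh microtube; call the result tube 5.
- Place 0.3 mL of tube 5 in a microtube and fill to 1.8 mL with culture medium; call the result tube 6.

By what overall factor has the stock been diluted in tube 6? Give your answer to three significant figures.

4.61 × 10^6

Step 1: 16-fold → factor 16
Step 2: 2 mL brought to 32 mL → factor 32/2 = 16
Step 3: 25 μL + 475 μL = 500 μL total → factor 500/25 = 20
Step 4: 0.25 mL + 2.875 mL = 3.125 mL total → factor 3.125/0.25 = 12.5
Step 5: 150 μL + 1.65 mL = 1800 μL total → factor 1800/150 = 12
Step 6: 0.3 mL brought to 1.8 mL → factor 1.8/0.3 = 6
Overall dilution factor = 16 × 16 × 20 × 12.5 × 12 × 6 = 4.608 × 10^6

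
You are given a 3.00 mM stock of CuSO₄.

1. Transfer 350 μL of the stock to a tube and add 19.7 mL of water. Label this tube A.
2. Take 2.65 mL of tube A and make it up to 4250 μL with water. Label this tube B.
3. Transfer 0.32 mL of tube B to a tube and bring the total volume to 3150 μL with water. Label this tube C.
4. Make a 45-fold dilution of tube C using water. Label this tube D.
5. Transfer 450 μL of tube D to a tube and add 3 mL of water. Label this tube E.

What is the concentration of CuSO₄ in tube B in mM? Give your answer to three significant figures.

Step 1: 350 μL + 19.7 mL = 20050 μL total → factor 20050/350 = 57.286
Step 2: 2.65 mL brought to 4250 μL → factor 4.25/2.65 = 1.6038
Dilution factor through tube B = 57.286 × 1.6038 = 91.873
[tube B] = 3.00 mM / 91.873 = 0.0327 mM

0.0327 mM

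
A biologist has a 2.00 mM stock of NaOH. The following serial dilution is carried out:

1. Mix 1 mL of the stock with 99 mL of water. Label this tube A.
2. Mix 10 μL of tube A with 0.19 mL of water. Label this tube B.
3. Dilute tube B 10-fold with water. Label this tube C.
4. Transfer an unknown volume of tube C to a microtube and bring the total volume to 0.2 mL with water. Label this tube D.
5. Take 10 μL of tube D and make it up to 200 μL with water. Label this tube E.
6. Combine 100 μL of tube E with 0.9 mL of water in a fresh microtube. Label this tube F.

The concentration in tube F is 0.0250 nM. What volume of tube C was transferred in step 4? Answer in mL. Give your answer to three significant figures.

0.0100 mL

Step 1: 1 mL + 99 mL = 100 mL total → factor 100/1 = 100
Step 2: 10 μL + 0.19 mL = 200 μL total → factor 200/10 = 20
Step 3: 10-fold → factor 10
Step 4: v brought to 0.2 mL → factor = 0.2 mL/v
Step 5: 10 μL brought to 200 μL → factor 200/10 = 20
Step 6: 100 μL + 0.9 mL = 1000 μL total → factor 1000/100 = 10
Product of known-step factors = 4 × 10^6
Overall factor = 2.00 mM / (0.0250 nM) = 8 × 10^7
Step-4 factor = 8 × 10^7 / 4 × 10^6 = 20
v = 0.2 mL / 20 = 0.0100 mL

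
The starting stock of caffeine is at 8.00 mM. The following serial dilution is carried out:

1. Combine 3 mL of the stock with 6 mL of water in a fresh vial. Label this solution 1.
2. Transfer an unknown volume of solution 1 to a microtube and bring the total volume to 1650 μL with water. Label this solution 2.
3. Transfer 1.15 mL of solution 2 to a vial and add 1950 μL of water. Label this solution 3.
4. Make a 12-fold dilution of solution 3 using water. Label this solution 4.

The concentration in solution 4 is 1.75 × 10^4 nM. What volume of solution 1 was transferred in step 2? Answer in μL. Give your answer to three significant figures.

Step 1: 3 mL + 6 mL = 9 mL total → factor 9/3 = 3
Step 2: v brought to 1650 μL → factor = 1650 μL/v
Step 3: 1.15 mL + 1950 μL = 3.1 mL total → factor 3.1/1.15 = 2.6957
Step 4: 12-fold → factor 12
Product of known-step factors = 97.043
Overall factor = 8.00 mM / (1.75 × 10^4 nM) = 457.14
Step-2 factor = 457.14 / 97.043 = 4.7107
v = 1650 μL / 4.7107 = 350 μL

350 μL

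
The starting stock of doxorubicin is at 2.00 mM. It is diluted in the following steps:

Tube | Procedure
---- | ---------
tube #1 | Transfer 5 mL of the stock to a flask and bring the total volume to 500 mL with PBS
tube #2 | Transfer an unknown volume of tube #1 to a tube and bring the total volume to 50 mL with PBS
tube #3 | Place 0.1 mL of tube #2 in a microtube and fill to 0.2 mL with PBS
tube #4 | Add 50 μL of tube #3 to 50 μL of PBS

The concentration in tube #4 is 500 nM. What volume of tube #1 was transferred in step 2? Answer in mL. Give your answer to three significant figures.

Step 1: 5 mL brought to 500 mL → factor 500/5 = 100
Step 2: v brought to 50 mL → factor = 50 mL/v
Step 3: 0.1 mL brought to 0.2 mL → factor 0.2/0.1 = 2
Step 4: 50 μL + 50 μL = 100 μL total → factor 100/50 = 2
Product of known-step factors = 400
Overall factor = 2.00 mM / (500 nM) = 4000
Step-2 factor = 4000 / 400 = 10
v = 50 mL / 10 = 5.00 mL

5.00 mL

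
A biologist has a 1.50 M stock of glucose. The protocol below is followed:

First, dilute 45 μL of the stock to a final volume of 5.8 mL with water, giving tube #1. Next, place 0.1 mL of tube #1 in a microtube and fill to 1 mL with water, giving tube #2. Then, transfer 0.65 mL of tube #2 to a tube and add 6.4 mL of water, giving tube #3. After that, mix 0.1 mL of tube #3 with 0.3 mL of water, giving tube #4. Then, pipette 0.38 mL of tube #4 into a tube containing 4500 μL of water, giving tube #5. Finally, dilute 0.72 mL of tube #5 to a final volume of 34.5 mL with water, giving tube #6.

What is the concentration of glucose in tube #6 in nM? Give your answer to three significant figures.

43.6 nM

Step 1: 45 μL brought to 5.8 mL → factor 5800/45 = 128.89
Step 2: 0.1 mL brought to 1 mL → factor 1/0.1 = 10
Step 3: 0.65 mL + 6.4 mL = 7.05 mL total → factor 7.05/0.65 = 10.846
Step 4: 0.1 mL + 0.3 mL = 0.4 mL total → factor 0.4/0.1 = 4
Step 5: 0.38 mL + 4500 μL = 4.88 mL total → factor 4.88/0.38 = 12.842
Step 6: 0.72 mL brought to 34.5 mL → factor 34.5/0.72 = 47.917
Overall dilution factor = 128.89 × 10 × 10.846 × 4 × 12.842 × 47.917 = 3.4409 × 10^7
Final = 1.50 M / 3.4409 × 10^7 = 4.359 × 10^-8 M = 43.6 nM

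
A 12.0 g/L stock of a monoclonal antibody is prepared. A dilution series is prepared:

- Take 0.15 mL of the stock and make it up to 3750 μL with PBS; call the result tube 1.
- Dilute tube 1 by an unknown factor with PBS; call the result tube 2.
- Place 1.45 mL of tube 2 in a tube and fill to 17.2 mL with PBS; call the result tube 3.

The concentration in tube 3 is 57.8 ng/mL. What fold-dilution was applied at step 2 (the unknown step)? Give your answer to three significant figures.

700-fold

Step 1: 0.15 mL brought to 3750 μL → factor 3.75/0.15 = 25
Step 2: unknown factor x
Step 3: 1.45 mL brought to 17.2 mL → factor 17.2/1.45 = 11.862
Product of known-step factors = 296.55
Overall factor = 12.0 g/L / (57.8 ng/mL) = 2.0761 × 10^5
x = 2.0761 × 10^5 / 296.55 = 700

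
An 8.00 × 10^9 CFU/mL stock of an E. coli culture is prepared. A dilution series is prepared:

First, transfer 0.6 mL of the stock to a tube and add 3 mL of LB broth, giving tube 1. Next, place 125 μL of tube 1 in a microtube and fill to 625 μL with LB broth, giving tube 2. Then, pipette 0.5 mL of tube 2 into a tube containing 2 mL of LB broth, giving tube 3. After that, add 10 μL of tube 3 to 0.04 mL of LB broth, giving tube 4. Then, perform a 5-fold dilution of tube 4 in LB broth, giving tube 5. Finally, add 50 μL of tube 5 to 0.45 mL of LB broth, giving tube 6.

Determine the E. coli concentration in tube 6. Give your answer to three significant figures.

2.13 × 10^5 CFU/mL

Step 1: 0.6 mL + 3 mL = 3.6 mL total → factor 3.6/0.6 = 6
Step 2: 125 μL brought to 625 μL → factor 625/125 = 5
Step 3: 0.5 mL + 2 mL = 2.5 mL total → factor 2.5/0.5 = 5
Step 4: 10 μL + 0.04 mL = 50 μL total → factor 50/10 = 5
Step 5: 5-fold → factor 5
Step 6: 50 μL + 0.45 mL = 500 μL total → factor 500/50 = 10
Overall dilution factor = 6 × 5 × 5 × 5 × 5 × 10 = 37500
Final = 8.00 × 10^9 CFU/mL / 37500 = 2.13 × 10^5 CFU/mL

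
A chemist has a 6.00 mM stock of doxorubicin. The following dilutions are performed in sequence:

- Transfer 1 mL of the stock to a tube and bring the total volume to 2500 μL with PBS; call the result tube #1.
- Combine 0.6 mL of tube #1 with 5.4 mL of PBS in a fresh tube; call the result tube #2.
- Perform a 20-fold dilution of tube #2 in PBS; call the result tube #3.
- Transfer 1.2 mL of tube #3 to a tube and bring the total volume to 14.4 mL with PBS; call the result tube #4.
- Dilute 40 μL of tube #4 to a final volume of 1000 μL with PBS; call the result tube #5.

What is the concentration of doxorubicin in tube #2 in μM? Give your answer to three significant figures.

Step 1: 1 mL brought to 2500 μL → factor 2.5/1 = 2.5
Step 2: 0.6 mL + 5.4 mL = 6 mL total → factor 6/0.6 = 10
Dilution factor through tube #2 = 2.5 × 10 = 25
[tube #2] = 6.00 mM / 25 = 0.2400 mM = 240 μM

240 μM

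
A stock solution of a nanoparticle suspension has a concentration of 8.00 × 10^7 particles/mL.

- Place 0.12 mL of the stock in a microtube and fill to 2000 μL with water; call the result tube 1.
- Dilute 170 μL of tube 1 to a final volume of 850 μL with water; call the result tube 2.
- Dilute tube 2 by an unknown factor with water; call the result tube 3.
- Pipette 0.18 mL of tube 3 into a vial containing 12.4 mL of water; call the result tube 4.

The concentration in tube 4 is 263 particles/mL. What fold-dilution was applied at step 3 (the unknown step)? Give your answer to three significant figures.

Step 1: 0.12 mL brought to 2000 μL → factor 2/0.12 = 16.667
Step 2: 170 μL brought to 850 μL → factor 850/170 = 5
Step 3: unknown factor x
Step 4: 0.18 mL + 12.4 mL = 12.58 mL total → factor 12.58/0.18 = 69.889
Product of known-step factors = 5824.1
Overall factor = 8.00 × 10^7 particles/mL / (263 particles/mL) = 3.0418 × 10^5
x = 3.0418 × 10^5 / 5824.1 = 52.2

52.2-fold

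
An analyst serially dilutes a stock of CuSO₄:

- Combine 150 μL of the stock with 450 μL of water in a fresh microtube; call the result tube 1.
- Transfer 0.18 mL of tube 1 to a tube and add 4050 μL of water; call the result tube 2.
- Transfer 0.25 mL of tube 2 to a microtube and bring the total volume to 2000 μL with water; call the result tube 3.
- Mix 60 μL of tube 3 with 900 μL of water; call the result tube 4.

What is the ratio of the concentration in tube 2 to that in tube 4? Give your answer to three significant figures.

128

Step 1: 150 μL + 450 μL = 600 μL total → factor 600/150 = 4
Step 2: 0.18 mL + 4050 μL = 4.23 mL total → factor 4.23/0.18 = 23.5
Step 3: 0.25 mL brought to 2000 μL → factor 2/0.25 = 8
Step 4: 60 μL + 900 μL = 960 μL total → factor 960/60 = 16
Dilution factor to tube 2 = 94; to tube 4 = 12032
[tube 2]/[tube 4] = (factor to tube 4)/(factor to tube 2) = 12032/94 = 128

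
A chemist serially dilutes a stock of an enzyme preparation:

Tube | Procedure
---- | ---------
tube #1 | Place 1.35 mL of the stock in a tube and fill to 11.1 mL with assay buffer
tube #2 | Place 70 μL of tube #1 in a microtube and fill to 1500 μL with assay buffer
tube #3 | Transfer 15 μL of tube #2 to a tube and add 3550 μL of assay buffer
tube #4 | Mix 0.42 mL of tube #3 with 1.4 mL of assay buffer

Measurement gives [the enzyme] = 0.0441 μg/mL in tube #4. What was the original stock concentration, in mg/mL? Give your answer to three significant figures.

8.00 mg/mL

Step 1: 1.35 mL brought to 11.1 mL → factor 11.1/1.35 = 8.2222
Step 2: 70 μL brought to 1500 μL → factor 1500/70 = 21.429
Step 3: 15 μL + 3550 μL = 3565 μL total → factor 3565/15 = 237.67
Step 4: 0.42 mL + 1.4 mL = 1.82 mL total → factor 1.82/0.42 = 4.3333
Overall dilution factor = 8.2222 × 21.429 × 237.67 × 4.3333 = 1.8146 × 10^5
Stock = 0.0441 μg/mL × 1.8146 × 10^5 = 8002 μg/mL = 8.00 mg/mL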